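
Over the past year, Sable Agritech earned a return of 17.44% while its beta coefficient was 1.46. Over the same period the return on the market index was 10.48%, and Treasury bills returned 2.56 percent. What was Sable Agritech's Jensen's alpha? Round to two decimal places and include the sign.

+3.32%

Market excess return = 10.48% − 2.56% = 7.92%
CAPM benchmark = R_f + β(R_m − R_f) = 2.56% + 1.46 × 7.92% = 14.1232%
α = actual − benchmark = 17.44% − 14.1232% = +3.32%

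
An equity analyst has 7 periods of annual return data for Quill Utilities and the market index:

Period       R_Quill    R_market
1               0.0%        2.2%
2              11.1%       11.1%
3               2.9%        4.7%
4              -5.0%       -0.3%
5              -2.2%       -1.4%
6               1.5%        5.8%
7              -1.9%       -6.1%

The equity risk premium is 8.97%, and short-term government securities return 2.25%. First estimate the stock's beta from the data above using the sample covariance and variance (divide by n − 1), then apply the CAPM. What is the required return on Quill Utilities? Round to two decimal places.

Mean R_i = (0.0 + 11.1 + 2.9 − 5.0 − 2.2 + 1.5 − 1.9) / 7 = 0.9143%
Mean R_m = (2.2 + 11.1 + 4.7 − 0.3 − 1.4 + 5.8 − 6.1) / 7 = 2.2857%
Σ(R_i − R̄_i)(R_m − R̄_m) = 147.0814  ⇒  Cov = 147.0814 / 6 = 24.5136
Σ(R_m − R̄_m)² = 186.4686  ⇒  Var(R_m) = 186.4686 / 6 = 31.0781
β = Cov / Var(R_m) = 24.5136 / 31.0781 = 0.7888
E(R) = R_f + β × MRP = 2.25% + 0.7888 × 8.97% = 9.33%

9.33%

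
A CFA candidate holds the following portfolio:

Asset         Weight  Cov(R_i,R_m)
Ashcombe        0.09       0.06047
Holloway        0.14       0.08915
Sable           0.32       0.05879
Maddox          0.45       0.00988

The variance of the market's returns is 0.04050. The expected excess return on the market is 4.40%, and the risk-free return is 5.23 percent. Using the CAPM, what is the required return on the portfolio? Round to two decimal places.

9.70%

β_Ashcombe = 0.06047 / 0.04050 = 1.4931
β_Holloway = 0.08915 / 0.04050 = 2.2012
β_Sable = 0.05879 / 0.04050 = 1.4516
β_Maddox = 0.00988 / 0.04050 = 0.2440
β_P = Σ w_i β_i = 0.09×1.4931 + 0.14×2.2012 + 0.32×1.4516 + 0.45×0.2440 = 1.0169
E(R_P) = R_f + β_P × MRP = 5.23% + 1.0169 × 4.40% = 9.70%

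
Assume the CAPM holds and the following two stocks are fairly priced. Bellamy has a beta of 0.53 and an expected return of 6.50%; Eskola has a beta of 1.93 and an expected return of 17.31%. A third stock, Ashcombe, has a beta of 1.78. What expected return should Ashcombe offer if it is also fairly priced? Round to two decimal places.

16.15%

MRP (SML slope) = (17.31% − 6.50%) / (1.93 − 0.53) = 10.81% / 1.40 = 7.7214%
R_f (intercept) = 6.50% − 0.53 × 7.7214% = 2.4077%
E(R_Ashcombe) = R_f + β × MRP = 2.4077% + 1.78 × 7.7214% = 16.15%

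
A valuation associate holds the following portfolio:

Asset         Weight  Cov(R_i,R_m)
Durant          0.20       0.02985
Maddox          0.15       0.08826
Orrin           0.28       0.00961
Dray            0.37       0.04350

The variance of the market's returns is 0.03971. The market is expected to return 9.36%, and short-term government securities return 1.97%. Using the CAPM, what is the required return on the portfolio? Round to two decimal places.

β_Durant = 0.02985 / 0.03971 = 0.7517
β_Maddox = 0.08826 / 0.03971 = 2.2226
β_Orrin = 0.00961 / 0.03971 = 0.2420
β_Dray = 0.04350 / 0.03971 = 1.0954
β_P = Σ w_i β_i = 0.20×0.7517 + 0.15×2.2226 + 0.28×0.2420 + 0.37×1.0954 = 0.9568
MRP = 9.36% − 1.97% = 7.39%
E(R_P) = R_f + β_P × MRP = 1.97% + 0.9568 × 7.39% = 9.04%

9.04%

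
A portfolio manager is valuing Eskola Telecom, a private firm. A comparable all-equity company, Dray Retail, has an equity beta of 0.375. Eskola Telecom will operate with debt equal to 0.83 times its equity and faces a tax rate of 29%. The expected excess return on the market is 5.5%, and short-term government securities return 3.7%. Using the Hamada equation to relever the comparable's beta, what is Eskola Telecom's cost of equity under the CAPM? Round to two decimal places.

6.98%

β_L = β_U × [1 + (1 − t)(D/E)] = 0.375 × [1 + (1 − 0.29) × 0.83]
    = 0.375 × [1 + 0.71 × 0.83] = 0.375 × 1.5893 = 0.5960
E(R) = R_f + β_L × MRP = 3.7% + 0.5960 × 5.5% = 6.98%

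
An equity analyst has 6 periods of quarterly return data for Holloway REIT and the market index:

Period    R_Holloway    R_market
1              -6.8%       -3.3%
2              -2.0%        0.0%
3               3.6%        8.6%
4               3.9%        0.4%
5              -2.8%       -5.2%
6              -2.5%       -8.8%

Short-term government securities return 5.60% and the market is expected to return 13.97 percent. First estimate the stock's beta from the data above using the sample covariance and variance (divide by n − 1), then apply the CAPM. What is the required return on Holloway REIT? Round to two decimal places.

Mean R_i = (-6.8 − 2.0 + 3.6 + 3.9 − 2.8 − 2.5) / 6 = -1.1000%
Mean R_m = (-3.3 + 0.0 + 8.6 + 0.4 − 5.2 − 8.8) / 6 = -1.3833%
Σ(R_i − R̄_i)(R_m − R̄_m) = 82.3900  ⇒  Cov = 82.3900 / 5 = 16.4780
Σ(R_m − R̄_m)² = 178.0083  ⇒  Var(R_m) = 178.0083 / 5 = 35.6017
β = Cov / Var(R_m) = 16.4780 / 35.6017 = 0.4628
MRP = 13.97% − 5.60% = 8.37%
E(R) = R_f + β × MRP = 5.60% + 0.4628 × 8.37% = 9.47%

9.47%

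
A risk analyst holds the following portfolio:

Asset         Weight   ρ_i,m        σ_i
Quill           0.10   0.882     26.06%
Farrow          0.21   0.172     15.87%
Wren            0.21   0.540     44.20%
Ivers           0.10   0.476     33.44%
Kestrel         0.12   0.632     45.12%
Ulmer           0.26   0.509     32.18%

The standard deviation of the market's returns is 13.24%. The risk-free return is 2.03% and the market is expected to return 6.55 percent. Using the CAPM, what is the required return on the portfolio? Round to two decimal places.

7.89%

β_Quill = 0.882 × 26.06% / 13.24% = 1.7360
β_Farrow = 0.172 × 15.87% / 13.24% = 0.2062
β_Wren = 0.540 × 44.20% / 13.24% = 1.8027
β_Ivers = 0.476 × 33.44% / 13.24% = 1.2022
β_Kestrel = 0.632 × 45.12% / 13.24% = 2.1538
β_Ulmer = 0.509 × 32.18% / 13.24% = 1.2371
β_P = Σ w_i β_i = 0.10×1.7360 + 0.21×0.2062 + 0.21×1.8027 + 0.10×1.2022 + 0.12×2.1538 + 0.26×1.2371 = 1.2958
MRP = 6.55% − 2.03% = 4.52%
E(R_P) = R_f + β_P × MRP = 2.03% + 1.2958 × 4.52% = 7.89%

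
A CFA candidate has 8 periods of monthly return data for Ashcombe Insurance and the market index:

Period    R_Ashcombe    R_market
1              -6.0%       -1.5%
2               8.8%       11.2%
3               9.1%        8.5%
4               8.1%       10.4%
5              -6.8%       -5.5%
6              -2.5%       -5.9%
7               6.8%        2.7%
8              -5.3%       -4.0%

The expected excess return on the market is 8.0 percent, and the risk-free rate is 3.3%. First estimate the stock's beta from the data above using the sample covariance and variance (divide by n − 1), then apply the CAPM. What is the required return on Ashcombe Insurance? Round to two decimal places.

Mean R_i = (-6.0 + 8.8 + 9.1 + 8.1 − 6.8 − 2.5 + 6.8 − 5.3) / 8 = 1.5250%
Mean R_m = (-1.5 + 11.2 + 8.5 + 10.4 − 5.5 − 5.9 + 2.7 − 4.0) / 8 = 1.9875%
Σ(R_i − R̄_i)(R_m − R̄_m) = 336.6125  ⇒  Cov = 336.6125 / 7 = 48.0875
Σ(R_m − R̄_m)² = 364.8488  ⇒  Var(R_m) = 364.8488 / 7 = 52.1213
β = Cov / Var(R_m) = 48.0875 / 52.1213 = 0.9226
E(R) = R_f + β × MRP = 3.3% + 0.9226 × 8.0% = 10.68%

10.68%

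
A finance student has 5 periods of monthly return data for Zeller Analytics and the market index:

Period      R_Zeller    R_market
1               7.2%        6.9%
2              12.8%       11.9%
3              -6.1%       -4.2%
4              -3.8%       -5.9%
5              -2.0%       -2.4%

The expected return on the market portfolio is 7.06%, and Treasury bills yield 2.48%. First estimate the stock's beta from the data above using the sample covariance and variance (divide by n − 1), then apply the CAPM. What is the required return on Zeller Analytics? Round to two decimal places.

Mean R_i = (7.2 + 12.8 − 6.1 − 3.8 − 2.0) / 5 = 1.6200%
Mean R_m = (6.9 + 11.9 − 4.2 − 5.9 − 2.4) / 5 = 1.2600%
Σ(R_i − R̄_i)(R_m − R̄_m) = 244.6340  ⇒  Cov = 244.6340 / 4 = 61.1585
Σ(R_m − R̄_m)² = 239.4920  ⇒  Var(R_m) = 239.4920 / 4 = 59.8730
β = Cov / Var(R_m) = 61.1585 / 59.8730 = 1.0215
MRP = 7.06% − 2.48% = 4.58%
E(R) = R_f + β × MRP = 2.48% + 1.0215 × 4.58% = 7.16%

7.16%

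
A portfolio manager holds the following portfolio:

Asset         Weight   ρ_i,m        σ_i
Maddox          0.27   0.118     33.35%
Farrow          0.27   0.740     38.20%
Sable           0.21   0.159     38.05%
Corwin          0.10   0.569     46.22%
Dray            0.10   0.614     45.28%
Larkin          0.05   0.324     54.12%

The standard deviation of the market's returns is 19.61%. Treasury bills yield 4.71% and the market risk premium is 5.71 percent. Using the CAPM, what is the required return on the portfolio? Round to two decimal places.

β_Maddox = 0.118 × 33.35% / 19.61% = 0.2007
β_Farrow = 0.740 × 38.20% / 19.61% = 1.4415
β_Sable = 0.159 × 38.05% / 19.61% = 0.3085
β_Corwin = 0.569 × 46.22% / 19.61% = 1.3411
β_Dray = 0.614 × 45.28% / 19.61% = 1.4177
β_Larkin = 0.324 × 54.12% / 19.61% = 0.8942
β_P = Σ w_i β_i = 0.27×0.2007 + 0.27×1.4415 + 0.21×0.3085 + 0.10×1.3411 + 0.10×1.4177 + 0.05×0.8942 = 0.8288
E(R_P) = R_f + β_P × MRP = 4.71% + 0.8288 × 5.71% = 9.44%

9.44%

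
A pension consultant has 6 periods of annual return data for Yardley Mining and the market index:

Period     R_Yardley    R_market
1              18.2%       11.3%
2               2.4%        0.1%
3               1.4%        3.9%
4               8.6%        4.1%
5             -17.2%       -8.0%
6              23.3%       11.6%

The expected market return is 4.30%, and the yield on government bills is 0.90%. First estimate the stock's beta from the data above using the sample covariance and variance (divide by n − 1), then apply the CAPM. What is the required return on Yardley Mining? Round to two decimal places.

7.37%

Mean R_i = (18.2 + 2.4 + 1.4 + 8.6 − 17.2 + 23.3) / 6 = 6.1167%
Mean R_m = (11.3 + 0.1 + 3.9 + 4.1 − 8.0 + 11.6) / 6 = 3.8333%
Σ(R_i − R̄_i)(R_m − R̄_m) = 513.8167  ⇒  Cov = 513.8167 / 5 = 102.7633
Σ(R_m − R̄_m)² = 270.1133  ⇒  Var(R_m) = 270.1133 / 5 = 54.0227
β = Cov / Var(R_m) = 102.7633 / 54.0227 = 1.9022
MRP = 4.30% − 0.90% = 3.40%
E(R) = R_f + β × MRP = 0.90% + 1.9022 × 3.40% = 7.37%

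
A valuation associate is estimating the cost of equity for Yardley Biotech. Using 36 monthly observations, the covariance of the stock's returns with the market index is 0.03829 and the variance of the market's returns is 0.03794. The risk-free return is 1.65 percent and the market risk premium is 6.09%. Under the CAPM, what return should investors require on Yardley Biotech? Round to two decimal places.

β = Cov(R_i, R_m) / Var(R_m) = 0.03829 / 0.03794 = 1.0092
E(R) = R_f + β × MRP = 1.65% + 1.0092 × 6.09% = 7.80%

7.80%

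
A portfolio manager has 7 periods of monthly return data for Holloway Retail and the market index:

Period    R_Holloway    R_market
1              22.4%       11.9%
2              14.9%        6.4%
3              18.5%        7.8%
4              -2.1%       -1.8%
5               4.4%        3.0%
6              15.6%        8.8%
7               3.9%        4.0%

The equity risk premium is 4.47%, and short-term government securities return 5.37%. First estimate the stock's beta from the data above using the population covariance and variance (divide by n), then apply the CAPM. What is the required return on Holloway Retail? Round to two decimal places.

Mean R_i = (22.4 + 14.9 + 18.5 − 2.1 + 4.4 + 15.6 + 3.9) / 7 = 11.0857%
Mean R_m = (11.9 + 6.4 + 7.8 − 1.8 + 3.0 + 8.8 + 4.0) / 7 = 5.7286%
Σ(R_i − R̄_i)(R_m − R̄_m) = 231.5429  ⇒  Cov = 231.5429 / 7 = 33.0776
Σ(R_m − R̄_m)² = 119.3743  ⇒  Var(R_m) = 119.3743 / 7 = 17.0535
β = Cov / Var(R_m) = 33.0776 / 17.0535 = 1.9396
E(R) = R_f + β × MRP = 5.37% + 1.9396 × 4.47% = 14.04%

14.04%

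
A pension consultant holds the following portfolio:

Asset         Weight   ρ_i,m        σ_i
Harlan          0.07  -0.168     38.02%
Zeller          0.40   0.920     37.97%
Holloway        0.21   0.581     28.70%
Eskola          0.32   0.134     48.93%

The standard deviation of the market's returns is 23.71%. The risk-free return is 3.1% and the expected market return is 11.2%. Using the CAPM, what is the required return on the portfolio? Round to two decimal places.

9.63%

β_Harlan = -0.168 × 38.02% / 23.71% = -0.2694
β_Zeller = 0.920 × 37.97% / 23.71% = 1.4733
β_Holloway = 0.581 × 28.70% / 23.71% = 0.7033
β_Eskola = 0.134 × 48.93% / 23.71% = 0.2765
β_P = Σ w_i β_i = 0.07×-0.2694 + 0.40×1.4733 + 0.21×0.7033 + 0.32×0.2765 = 0.8066
MRP = 11.2% − 3.1% = 8.10%
E(R_P) = R_f + β_P × MRP = 3.1% + 0.8066 × 8.1% = 9.63%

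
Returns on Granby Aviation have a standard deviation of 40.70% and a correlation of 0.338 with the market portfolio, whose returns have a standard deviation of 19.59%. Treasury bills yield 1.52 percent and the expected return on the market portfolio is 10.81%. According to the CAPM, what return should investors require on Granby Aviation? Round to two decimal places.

β = ρ × σ_i / σ_m = 0.338 × 40.70% / 19.59% = 0.7022
MRP = 10.81% − 1.52% = 9.29%
E(R) = 1.52% + 0.7022 × 9.29% = 8.04%

8.04%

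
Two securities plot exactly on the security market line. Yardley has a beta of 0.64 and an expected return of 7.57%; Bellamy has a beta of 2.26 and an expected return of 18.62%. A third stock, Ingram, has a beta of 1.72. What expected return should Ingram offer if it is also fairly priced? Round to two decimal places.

14.94%

MRP (SML slope) = (18.62% − 7.57%) / (2.26 − 0.64) = 11.05% / 1.62 = 6.8210%
R_f (intercept) = 7.57% − 0.64 × 6.8210% = 3.2046%
E(R_Ingram) = R_f + β × MRP = 3.2046% + 1.72 × 6.8210% = 14.94%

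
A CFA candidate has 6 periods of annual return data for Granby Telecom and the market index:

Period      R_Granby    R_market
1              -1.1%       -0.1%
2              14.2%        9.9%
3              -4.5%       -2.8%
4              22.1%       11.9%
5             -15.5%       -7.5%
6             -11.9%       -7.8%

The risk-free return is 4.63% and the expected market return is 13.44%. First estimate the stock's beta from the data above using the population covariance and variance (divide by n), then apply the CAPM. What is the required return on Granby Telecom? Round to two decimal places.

Mean R_i = (-1.1 + 14.2 − 4.5 + 22.1 − 15.5 − 11.9) / 6 = 0.5500%
Mean R_m = (-0.1 + 9.9 − 2.8 + 11.9 − 7.5 − 7.8) / 6 = 0.6000%
Σ(R_i − R̄_i)(R_m − R̄_m) = 623.3700  ⇒  Cov = 623.3700 / 6 = 103.8950
Σ(R_m − R̄_m)² = 362.4000  ⇒  Var(R_m) = 362.4000 / 6 = 60.4000
β = Cov / Var(R_m) = 103.8950 / 60.4000 = 1.7201
MRP = 13.44% − 4.63% = 8.81%
E(R) = R_f + β × MRP = 4.63% + 1.7201 × 8.81% = 19.78%

19.78%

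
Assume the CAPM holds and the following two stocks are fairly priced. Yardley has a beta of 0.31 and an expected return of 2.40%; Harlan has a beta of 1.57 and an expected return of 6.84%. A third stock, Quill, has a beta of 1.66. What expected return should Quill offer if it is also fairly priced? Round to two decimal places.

7.16%

MRP (SML slope) = (6.84% − 2.40%) / (1.57 − 0.31) = 4.44% / 1.26 = 3.5238%
R_f (intercept) = 2.40% − 0.31 × 3.5238% = 1.3076%
E(R_Quill) = R_f + β × MRP = 1.3076% + 1.66 × 3.5238% = 7.16%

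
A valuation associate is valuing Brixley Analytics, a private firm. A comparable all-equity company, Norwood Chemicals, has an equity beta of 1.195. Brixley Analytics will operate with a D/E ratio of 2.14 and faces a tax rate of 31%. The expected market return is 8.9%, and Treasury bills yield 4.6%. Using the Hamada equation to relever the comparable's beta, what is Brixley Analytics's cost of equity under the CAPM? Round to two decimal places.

β_L = β_U × [1 + (1 − t)(D/E)] = 1.195 × [1 + (1 − 0.31) × 2.14]
    = 1.195 × [1 + 0.69 × 2.14] = 1.195 × 2.4766 = 2.9595
MRP = 8.9% − 4.6% = 4.30%
E(R) = R_f + β_L × MRP = 4.6% + 2.9595 × 4.3% = 17.33%

17.33%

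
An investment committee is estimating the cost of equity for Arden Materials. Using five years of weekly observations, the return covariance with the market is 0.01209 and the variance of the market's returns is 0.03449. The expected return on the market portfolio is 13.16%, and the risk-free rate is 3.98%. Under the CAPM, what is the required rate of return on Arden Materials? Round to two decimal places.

β = Cov(R_i, R_m) / Var(R_m) = 0.01209 / 0.03449 = 0.3505
MRP = 13.16% − 3.98% = 9.18%
E(R) = R_f + β × MRP = 3.98% + 0.3505 × 9.18% = 7.20%

7.20%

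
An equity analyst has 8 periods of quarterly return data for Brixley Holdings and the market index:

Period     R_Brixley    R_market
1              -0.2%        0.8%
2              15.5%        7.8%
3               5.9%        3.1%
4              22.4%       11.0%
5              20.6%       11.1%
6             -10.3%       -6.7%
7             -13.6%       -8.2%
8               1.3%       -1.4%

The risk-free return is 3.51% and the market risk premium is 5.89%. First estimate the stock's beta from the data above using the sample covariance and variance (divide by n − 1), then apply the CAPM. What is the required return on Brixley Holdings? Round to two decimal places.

14.08%

Mean R_i = (-0.2 + 15.5 + 5.9 + 22.4 + 20.6 − 10.3 − 13.6 + 1.3) / 8 = 5.2000%
Mean R_m = (0.8 + 7.8 + 3.1 + 11.0 + 11.1 − 6.7 − 8.2 − 1.4) / 8 = 2.1875%
Σ(R_i − R̄_i)(R_m − R̄_m) = 701.8000  ⇒  Cov = 701.8000 / 7 = 100.2571
Σ(R_m − R̄_m)² = 391.1088  ⇒  Var(R_m) = 391.1088 / 7 = 55.8727
β = Cov / Var(R_m) = 100.2571 / 55.8727 = 1.7944
E(R) = R_f + β × MRP = 3.51% + 1.7944 × 5.89% = 14.08%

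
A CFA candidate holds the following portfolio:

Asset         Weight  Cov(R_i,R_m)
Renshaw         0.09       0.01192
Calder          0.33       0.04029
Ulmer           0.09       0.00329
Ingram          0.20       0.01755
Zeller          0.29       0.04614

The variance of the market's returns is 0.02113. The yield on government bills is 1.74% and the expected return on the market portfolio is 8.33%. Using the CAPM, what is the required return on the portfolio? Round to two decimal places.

11.58%

β_Renshaw = 0.01192 / 0.02113 = 0.5641
β_Calder = 0.04029 / 0.02113 = 1.9068
β_Ulmer = 0.00329 / 0.02113 = 0.1557
β_Ingram = 0.01755 / 0.02113 = 0.8306
β_Zeller = 0.04614 / 0.02113 = 2.1836
β_P = Σ w_i β_i = 0.09×0.5641 + 0.33×1.9068 + 0.09×0.1557 + 0.20×0.8306 + 0.29×2.1836 = 1.4934
MRP = 8.33% − 1.74% = 6.59%
E(R_P) = R_f + β_P × MRP = 1.74% + 1.4934 × 6.59% = 11.58%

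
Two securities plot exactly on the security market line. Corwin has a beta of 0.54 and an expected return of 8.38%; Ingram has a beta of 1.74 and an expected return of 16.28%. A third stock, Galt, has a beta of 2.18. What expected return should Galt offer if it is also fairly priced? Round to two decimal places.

19.18%

MRP (SML slope) = (16.28% − 8.38%) / (1.74 − 0.54) = 7.90% / 1.20 = 6.5833%
R_f (intercept) = 8.38% − 0.54 × 6.5833% = 4.8250%
E(R_Galt) = R_f + β × MRP = 4.8250% + 2.18 × 6.5833% = 19.18%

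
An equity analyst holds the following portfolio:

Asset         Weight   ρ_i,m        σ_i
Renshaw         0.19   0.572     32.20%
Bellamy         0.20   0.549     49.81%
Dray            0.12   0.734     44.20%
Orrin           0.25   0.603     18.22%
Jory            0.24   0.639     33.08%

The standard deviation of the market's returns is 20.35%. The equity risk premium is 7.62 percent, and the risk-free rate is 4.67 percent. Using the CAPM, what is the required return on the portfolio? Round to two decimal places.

12.41%

β_Renshaw = 0.572 × 32.20% / 20.35% = 0.9051
β_Bellamy = 0.549 × 49.81% / 20.35% = 1.3438
β_Dray = 0.734 × 44.20% / 20.35% = 1.5942
β_Orrin = 0.603 × 18.22% / 20.35% = 0.5399
β_Jory = 0.639 × 33.08% / 20.35% = 1.0387
β_P = Σ w_i β_i = 0.19×0.9051 + 0.20×1.3438 + 0.12×1.5942 + 0.25×0.5399 + 0.24×1.0387 = 1.0163
E(R_P) = R_f + β_P × MRP = 4.67% + 1.0163 × 7.62% = 12.41%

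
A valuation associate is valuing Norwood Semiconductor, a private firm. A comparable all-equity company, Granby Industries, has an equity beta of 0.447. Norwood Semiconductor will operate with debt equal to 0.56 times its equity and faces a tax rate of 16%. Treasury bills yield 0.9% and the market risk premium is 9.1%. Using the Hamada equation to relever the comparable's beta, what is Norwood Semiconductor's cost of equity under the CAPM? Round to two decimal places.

β_L = β_U × [1 + (1 − t)(D/E)] = 0.447 × [1 + (1 − 0.16) × 0.56]
    = 0.447 × [1 + 0.84 × 0.56] = 0.447 × 1.4704 = 0.6573
E(R) = R_f + β_L × MRP = 0.9% + 0.6573 × 9.1% = 6.88%

6.88%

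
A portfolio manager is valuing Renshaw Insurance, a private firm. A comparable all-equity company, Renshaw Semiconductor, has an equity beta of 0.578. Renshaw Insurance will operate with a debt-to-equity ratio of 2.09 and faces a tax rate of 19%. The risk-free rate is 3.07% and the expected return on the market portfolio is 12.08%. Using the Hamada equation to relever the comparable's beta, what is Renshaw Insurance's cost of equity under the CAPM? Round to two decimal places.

β_L = β_U × [1 + (1 − t)(D/E)] = 0.578 × [1 + (1 − 0.19) × 2.09]
    = 0.578 × [1 + 0.81 × 2.09] = 0.578 × 2.6929 = 1.5565
MRP = 12.08% − 3.07% = 9.01%
E(R) = R_f + β_L × MRP = 3.07% + 1.5565 × 9.01% = 17.09%

17.09%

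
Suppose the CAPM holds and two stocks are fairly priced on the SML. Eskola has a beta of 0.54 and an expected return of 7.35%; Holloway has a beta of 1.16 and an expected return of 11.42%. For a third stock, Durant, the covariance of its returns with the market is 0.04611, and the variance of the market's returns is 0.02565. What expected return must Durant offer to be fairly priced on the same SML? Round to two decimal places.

15.61%

MRP = (11.42% − 7.35%) / (1.16 − 0.54) = 6.5645%
R_f = 7.35% − 0.54 × 6.5645% = 3.8052%
β_Durant = Cov / Var(R_m) = 0.04611 / 0.02565 = 1.7977
E(R_Durant) = R_f + β × MRP = 3.8052% + 1.7977 × 6.5645% = 15.61%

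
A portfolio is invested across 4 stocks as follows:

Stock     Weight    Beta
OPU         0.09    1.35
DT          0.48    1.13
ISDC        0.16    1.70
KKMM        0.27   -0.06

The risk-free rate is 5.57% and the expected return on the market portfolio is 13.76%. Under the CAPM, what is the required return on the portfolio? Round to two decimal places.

13.10%

β_P = Σ w_i β_i = 0.09×1.35 + 0.48×1.13 + 0.16×1.70 + 0.27×-0.06 = 0.9197
MRP = 13.76% − 5.57% = 8.19%
E(R_P) = R_f + β_P × MRP = 5.57% + 0.9197 × 8.19% = 13.10%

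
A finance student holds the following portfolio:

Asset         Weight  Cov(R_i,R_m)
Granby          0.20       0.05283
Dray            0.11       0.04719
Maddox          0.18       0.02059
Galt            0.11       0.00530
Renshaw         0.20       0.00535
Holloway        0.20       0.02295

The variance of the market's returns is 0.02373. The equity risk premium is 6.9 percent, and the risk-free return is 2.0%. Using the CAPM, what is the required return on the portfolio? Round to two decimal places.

β_Granby = 0.05283 / 0.02373 = 2.2263
β_Dray = 0.04719 / 0.02373 = 1.9886
β_Maddox = 0.02059 / 0.02373 = 0.8677
β_Galt = 0.00530 / 0.02373 = 0.2233
β_Renshaw = 0.00535 / 0.02373 = 0.2255
β_Holloway = 0.02295 / 0.02373 = 0.9671
β_P = Σ w_i β_i = 0.20×2.2263 + 0.11×1.9886 + 0.18×0.8677 + 0.11×0.2233 + 0.20×0.2255 + 0.20×0.9671 = 1.0833
E(R_P) = R_f + β_P × MRP = 2.0% + 1.0833 × 6.9% = 9.47%

9.47%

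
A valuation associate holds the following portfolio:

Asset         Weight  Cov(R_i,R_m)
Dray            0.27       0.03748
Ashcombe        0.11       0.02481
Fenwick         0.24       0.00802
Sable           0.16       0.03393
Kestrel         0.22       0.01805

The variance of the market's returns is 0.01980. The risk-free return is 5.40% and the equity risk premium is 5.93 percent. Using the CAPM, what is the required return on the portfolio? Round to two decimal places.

12.64%

β_Dray = 0.03748 / 0.01980 = 1.8929
β_Ashcombe = 0.02481 / 0.01980 = 1.2530
β_Fenwick = 0.00802 / 0.01980 = 0.4051
β_Sable = 0.03393 / 0.01980 = 1.7136
β_Kestrel = 0.01805 / 0.01980 = 0.9116
β_P = Σ w_i β_i = 0.27×1.8929 + 0.11×1.2530 + 0.24×0.4051 + 0.16×1.7136 + 0.22×0.9116 = 1.2209
E(R_P) = R_f + β_P × MRP = 5.40% + 1.2209 × 5.93% = 12.64%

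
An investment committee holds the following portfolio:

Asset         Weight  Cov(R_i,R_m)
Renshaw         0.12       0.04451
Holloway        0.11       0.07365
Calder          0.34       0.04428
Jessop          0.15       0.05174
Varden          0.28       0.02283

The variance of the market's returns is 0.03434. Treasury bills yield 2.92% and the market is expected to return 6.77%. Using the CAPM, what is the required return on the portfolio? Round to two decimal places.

β_Renshaw = 0.04451 / 0.03434 = 1.2962
β_Holloway = 0.07365 / 0.03434 = 2.1447
β_Calder = 0.04428 / 0.03434 = 1.2895
β_Jessop = 0.05174 / 0.03434 = 1.5067
β_Varden = 0.02283 / 0.03434 = 0.6648
β_P = Σ w_i β_i = 0.12×1.2962 + 0.11×2.1447 + 0.34×1.2895 + 0.15×1.5067 + 0.28×0.6648 = 1.2420
MRP = 6.77% − 2.92% = 3.85%
E(R_P) = R_f + β_P × MRP = 2.92% + 1.2420 × 3.85% = 7.70%

7.70%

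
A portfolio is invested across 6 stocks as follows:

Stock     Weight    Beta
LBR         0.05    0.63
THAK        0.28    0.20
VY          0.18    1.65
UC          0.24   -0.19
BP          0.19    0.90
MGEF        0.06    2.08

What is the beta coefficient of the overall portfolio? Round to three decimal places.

β_P = Σ w_i β_i = 0.05×0.63 + 0.28×0.20 + 0.18×1.65 + 0.24×-0.19 + 0.19×0.90 + 0.06×2.08 = 0.6347

0.635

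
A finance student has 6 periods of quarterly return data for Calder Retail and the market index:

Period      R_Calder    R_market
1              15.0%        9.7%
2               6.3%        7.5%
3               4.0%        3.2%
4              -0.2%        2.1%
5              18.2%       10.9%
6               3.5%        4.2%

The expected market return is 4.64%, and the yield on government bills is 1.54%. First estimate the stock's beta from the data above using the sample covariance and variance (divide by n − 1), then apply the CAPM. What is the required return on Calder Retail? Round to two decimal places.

7.42%

Mean R_i = (15.0 + 6.3 + 4.0 − 0.2 + 18.2 + 3.5) / 6 = 7.8000%
Mean R_m = (9.7 + 7.5 + 3.2 + 2.1 + 10.9 + 4.2) / 6 = 6.2667%
Σ(R_i − R̄_i)(R_m − R̄_m) = 124.9300  ⇒  Cov = 124.9300 / 5 = 24.9860
Σ(R_m − R̄_m)² = 65.8133  ⇒  Var(R_m) = 65.8133 / 5 = 13.1627
β = Cov / Var(R_m) = 24.9860 / 13.1627 = 1.8982
MRP = 4.64% − 1.54% = 3.10%
E(R) = R_f + β × MRP = 1.54% + 1.8982 × 3.10% = 7.42%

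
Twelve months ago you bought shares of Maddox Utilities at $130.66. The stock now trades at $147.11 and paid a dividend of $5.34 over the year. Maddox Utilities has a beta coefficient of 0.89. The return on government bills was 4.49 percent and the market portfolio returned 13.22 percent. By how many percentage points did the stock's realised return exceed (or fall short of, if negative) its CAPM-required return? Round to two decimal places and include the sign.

Realised HPR = (P1 + D1 − P0) / P0 = (147.11 + 5.34 − 130.66) / 130.66 = 21.79 / 130.66 = 16.6769%
MRP = 13.22% − 4.49% = 8.73%
CAPM required = R_f + β·MRP = 4.49% + 0.89 × 8.73% = 12.2597%
α = realised − required = 16.6769% − 12.2597% = +4.42%

+4.42%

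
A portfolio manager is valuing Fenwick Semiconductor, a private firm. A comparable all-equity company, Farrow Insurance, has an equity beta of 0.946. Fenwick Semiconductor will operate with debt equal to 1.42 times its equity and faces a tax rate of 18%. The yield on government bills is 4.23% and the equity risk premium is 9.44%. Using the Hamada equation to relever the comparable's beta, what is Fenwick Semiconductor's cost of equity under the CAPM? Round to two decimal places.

β_L = β_U × [1 + (1 − t)(D/E)] = 0.946 × [1 + (1 − 0.18) × 1.42]
    = 0.946 × [1 + 0.82 × 1.42] = 0.946 × 2.1644 = 2.0475
E(R) = R_f + β_L × MRP = 4.23% + 2.0475 × 9.44% = 23.56%

23.56%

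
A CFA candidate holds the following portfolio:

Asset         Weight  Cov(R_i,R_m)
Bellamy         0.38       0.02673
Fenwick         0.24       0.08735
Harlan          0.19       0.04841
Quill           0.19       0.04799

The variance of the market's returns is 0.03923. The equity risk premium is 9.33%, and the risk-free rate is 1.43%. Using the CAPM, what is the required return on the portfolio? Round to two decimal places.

β_Bellamy = 0.02673 / 0.03923 = 0.6814
β_Fenwick = 0.08735 / 0.03923 = 2.2266
β_Harlan = 0.04841 / 0.03923 = 1.2340
β_Quill = 0.04799 / 0.03923 = 1.2233
β_P = Σ w_i β_i = 0.38×0.6814 + 0.24×2.2266 + 0.19×1.2340 + 0.19×1.2233 = 1.2602
E(R_P) = R_f + β_P × MRP = 1.43% + 1.2602 × 9.33% = 13.19%

13.19%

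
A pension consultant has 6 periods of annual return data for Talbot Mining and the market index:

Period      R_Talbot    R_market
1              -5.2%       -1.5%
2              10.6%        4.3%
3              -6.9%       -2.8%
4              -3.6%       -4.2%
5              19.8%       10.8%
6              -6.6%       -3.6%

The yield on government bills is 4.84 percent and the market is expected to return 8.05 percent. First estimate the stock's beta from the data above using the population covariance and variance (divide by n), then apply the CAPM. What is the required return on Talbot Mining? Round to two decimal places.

10.76%

Mean R_i = (-5.2 + 10.6 − 6.9 − 3.6 + 19.8 − 6.6) / 6 = 1.3500%
Mean R_m = (-1.5 + 4.3 − 2.8 − 4.2 + 10.8 − 3.6) / 6 = 0.5000%
Σ(R_i − R̄_i)(R_m − R̄_m) = 321.3700  ⇒  Cov = 321.3700 / 6 = 53.5617
Σ(R_m − R̄_m)² = 174.3200  ⇒  Var(R_m) = 174.3200 / 6 = 29.0533
β = Cov / Var(R_m) = 53.5617 / 29.0533 = 1.8436
MRP = 8.05% − 4.84% = 3.21%
E(R) = R_f + β × MRP = 4.84% + 1.8436 × 3.21% = 10.76%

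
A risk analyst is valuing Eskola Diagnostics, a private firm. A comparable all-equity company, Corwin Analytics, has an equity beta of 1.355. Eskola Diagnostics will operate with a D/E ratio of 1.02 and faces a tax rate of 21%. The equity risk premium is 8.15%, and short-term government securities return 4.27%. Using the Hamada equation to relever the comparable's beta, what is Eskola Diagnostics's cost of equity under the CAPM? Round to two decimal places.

β_L = β_U × [1 + (1 − t)(D/E)] = 1.355 × [1 + (1 − 0.21) × 1.02]
    = 1.355 × [1 + 0.79 × 1.02] = 1.355 × 1.8058 = 2.4469
E(R) = R_f + β_L × MRP = 4.27% + 2.4469 × 8.15% = 24.21%

24.21%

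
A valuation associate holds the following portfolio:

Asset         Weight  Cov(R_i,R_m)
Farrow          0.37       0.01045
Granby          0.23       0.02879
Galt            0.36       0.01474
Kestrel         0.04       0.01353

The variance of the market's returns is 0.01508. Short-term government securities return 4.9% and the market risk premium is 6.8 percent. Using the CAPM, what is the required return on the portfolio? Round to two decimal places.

12.27%

β_Farrow = 0.01045 / 0.01508 = 0.6930
β_Granby = 0.02879 / 0.01508 = 1.9092
β_Galt = 0.01474 / 0.01508 = 0.9775
β_Kestrel = 0.01353 / 0.01508 = 0.8972
β_P = Σ w_i β_i = 0.37×0.6930 + 0.23×1.9092 + 0.36×0.9775 + 0.04×0.8972 = 1.0833
E(R_P) = R_f + β_P × MRP = 4.9% + 1.0833 × 6.8% = 12.27%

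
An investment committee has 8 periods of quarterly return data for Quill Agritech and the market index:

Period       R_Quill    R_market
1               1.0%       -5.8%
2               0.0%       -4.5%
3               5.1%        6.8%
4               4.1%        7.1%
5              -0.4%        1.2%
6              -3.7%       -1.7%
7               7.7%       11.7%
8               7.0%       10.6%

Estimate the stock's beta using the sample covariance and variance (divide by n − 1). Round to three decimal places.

0.501

Mean R_i = (1.0 + 0.0 + 5.1 + 4.1 − 0.4 − 3.7 + 7.7 + 7.0) / 8 = 2.6000%
Mean R_m = (-5.8 − 4.5 + 6.8 + 7.1 + 1.2 − 1.7 + 11.7 + 10.6) / 8 = 3.1750%
Σ(R_i − R̄_i)(R_m − R̄_m) = 162.0500  ⇒  Cov = 162.0500 / 7 = 23.1500
Σ(R_m − R̄_m)² = 323.4750  ⇒  Var(R_m) = 323.4750 / 7 = 46.2107
β = Cov / Var(R_m) = 23.1500 / 46.2107 = 0.5010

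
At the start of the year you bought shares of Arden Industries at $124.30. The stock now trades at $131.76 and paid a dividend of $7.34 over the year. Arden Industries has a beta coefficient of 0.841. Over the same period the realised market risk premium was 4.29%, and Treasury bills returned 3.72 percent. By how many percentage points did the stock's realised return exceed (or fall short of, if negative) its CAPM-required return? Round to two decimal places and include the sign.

Realised HPR = (P1 + D1 − P0) / P0 = (131.76 + 7.34 − 124.30) / 124.30 = 14.80 / 124.30 = 11.9067%
CAPM required = R_f + β·MRP = 3.72% + 0.841 × 4.29% = 7.32789%
α = realised − required = 11.9067% − 7.32789% = +4.58%

+4.58%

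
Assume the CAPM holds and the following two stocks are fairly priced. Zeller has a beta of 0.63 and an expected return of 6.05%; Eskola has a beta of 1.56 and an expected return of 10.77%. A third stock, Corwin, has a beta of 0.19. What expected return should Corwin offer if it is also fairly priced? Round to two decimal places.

3.82%

MRP (SML slope) = (10.77% − 6.05%) / (1.56 − 0.63) = 4.72% / 0.93 = 5.0753%
R_f (intercept) = 6.05% − 0.63 × 5.0753% = 2.8526%
E(R_Corwin) = R_f + β × MRP = 2.8526% + 0.19 × 5.0753% = 3.82%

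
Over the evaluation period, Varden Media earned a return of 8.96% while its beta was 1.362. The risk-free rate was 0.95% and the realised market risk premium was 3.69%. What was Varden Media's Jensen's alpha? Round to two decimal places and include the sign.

CAPM benchmark = R_f + β(R_m − R_f) = 0.95% + 1.362 × 3.69% = 5.97578%
α = actual − benchmark = 8.96% − 5.97578% = +2.98%

+2.98%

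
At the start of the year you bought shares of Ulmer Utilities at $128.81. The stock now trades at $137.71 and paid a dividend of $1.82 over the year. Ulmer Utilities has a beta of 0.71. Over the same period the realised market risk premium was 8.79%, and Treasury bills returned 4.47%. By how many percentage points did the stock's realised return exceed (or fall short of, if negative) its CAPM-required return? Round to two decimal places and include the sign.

-2.39%

Realised HPR = (P1 + D1 − P0) / P0 = (137.71 + 1.82 − 128.81) / 128.81 = 10.72 / 128.81 = 8.3223%
CAPM required = R_f + β·MRP = 4.47% + 0.71 × 8.79% = 10.7109%
α = realised − required = 8.3223% − 10.7109% = -2.39%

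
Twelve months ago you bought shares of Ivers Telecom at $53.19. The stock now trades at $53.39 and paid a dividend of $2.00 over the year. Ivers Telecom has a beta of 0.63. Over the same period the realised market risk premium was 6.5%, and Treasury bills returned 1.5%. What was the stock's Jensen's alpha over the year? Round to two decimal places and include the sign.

Realised HPR = (P1 + D1 − P0) / P0 = (53.39 + 2.00 − 53.19) / 53.19 = 2.20 / 53.19 = 4.1361%
CAPM required = R_f + β·MRP = 1.5% + 0.63 × 6.5% = 5.5950%
α = realised − required = 4.1361% − 5.5950% = -1.46%

-1.46%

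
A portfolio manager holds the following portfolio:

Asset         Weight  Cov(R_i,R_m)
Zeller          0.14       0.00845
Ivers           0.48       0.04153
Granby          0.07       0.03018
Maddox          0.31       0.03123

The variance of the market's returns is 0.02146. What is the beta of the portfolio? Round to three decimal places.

β_Zeller = 0.00845 / 0.02146 = 0.3938
β_Ivers = 0.04153 / 0.02146 = 1.9352
β_Granby = 0.03018 / 0.02146 = 1.4063
β_Maddox = 0.03123 / 0.02146 = 1.4553
β_P = Σ w_i β_i = 0.14×0.3938 + 0.48×1.9352 + 0.07×1.4063 + 0.31×1.4553 = 1.5336

1.534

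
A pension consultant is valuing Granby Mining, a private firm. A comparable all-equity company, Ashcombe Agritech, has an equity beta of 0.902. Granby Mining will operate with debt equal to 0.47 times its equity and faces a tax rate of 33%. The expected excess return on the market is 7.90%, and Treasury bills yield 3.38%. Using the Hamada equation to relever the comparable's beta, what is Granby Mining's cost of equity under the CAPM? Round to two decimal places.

12.75%

β_L = β_U × [1 + (1 − t)(D/E)] = 0.902 × [1 + (1 − 0.33) × 0.47]
    = 0.902 × [1 + 0.67 × 0.47] = 0.902 × 1.3149 = 1.1860
E(R) = R_f + β_L × MRP = 3.38% + 1.1860 × 7.90% = 12.75%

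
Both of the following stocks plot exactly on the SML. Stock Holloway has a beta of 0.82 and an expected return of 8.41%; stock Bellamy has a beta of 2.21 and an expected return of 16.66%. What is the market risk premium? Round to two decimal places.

5.94%

Both satisfy E(R) = R_f + β·MRP, so the slope of the SML is
MRP = (16.66% − 8.41%) / (2.21 − 0.82) = 8.25% / 1.39 = 5.9353%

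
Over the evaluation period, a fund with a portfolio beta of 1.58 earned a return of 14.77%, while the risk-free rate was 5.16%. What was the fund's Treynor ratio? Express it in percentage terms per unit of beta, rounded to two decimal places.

Treynor = (R_P − R_f) / β_P = (14.77% − 5.16%) / 1.5800 = 9.61% / 1.5800 = 6.08%

6.08%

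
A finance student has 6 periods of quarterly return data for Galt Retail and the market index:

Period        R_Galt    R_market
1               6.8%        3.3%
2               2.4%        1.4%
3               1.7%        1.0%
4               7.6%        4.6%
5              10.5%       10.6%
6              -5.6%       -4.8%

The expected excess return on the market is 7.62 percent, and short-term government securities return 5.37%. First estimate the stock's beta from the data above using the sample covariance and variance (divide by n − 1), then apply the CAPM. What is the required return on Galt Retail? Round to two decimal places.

Mean R_i = (6.8 + 2.4 + 1.7 + 7.6 + 10.5 − 5.6) / 6 = 3.9000%
Mean R_m = (3.3 + 1.4 + 1.0 + 4.6 + 10.6 − 4.8) / 6 = 2.6833%
Σ(R_i − R̄_i)(R_m − R̄_m) = 137.8500  ⇒  Cov = 137.8500 / 5 = 27.5700
Σ(R_m − R̄_m)² = 127.2083  ⇒  Var(R_m) = 127.2083 / 5 = 25.4417
β = Cov / Var(R_m) = 27.5700 / 25.4417 = 1.0837
E(R) = R_f + β × MRP = 5.37% + 1.0837 × 7.62% = 13.63%

13.63%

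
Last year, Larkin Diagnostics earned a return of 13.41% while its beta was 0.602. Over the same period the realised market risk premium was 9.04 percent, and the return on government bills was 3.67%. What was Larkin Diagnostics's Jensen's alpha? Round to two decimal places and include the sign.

CAPM benchmark = R_f + β(R_m − R_f) = 3.67% + 0.602 × 9.04% = 9.11208%
α = actual − benchmark = 13.41% − 9.11208% = +4.30%

+4.30%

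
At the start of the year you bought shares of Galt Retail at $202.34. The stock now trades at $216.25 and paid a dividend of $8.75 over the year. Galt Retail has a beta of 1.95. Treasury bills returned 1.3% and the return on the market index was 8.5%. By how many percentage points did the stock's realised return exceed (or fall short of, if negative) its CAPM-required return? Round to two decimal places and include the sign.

-4.14%

Realised HPR = (P1 + D1 − P0) / P0 = (216.25 + 8.75 − 202.34) / 202.34 = 22.66 / 202.34 = 11.1990%
MRP = 8.5% − 1.3% = 7.20%
CAPM required = R_f + β·MRP = 1.3% + 1.95 × 7.2% = 15.3400%
α = realised − required = 11.1990% − 15.3400% = -4.14%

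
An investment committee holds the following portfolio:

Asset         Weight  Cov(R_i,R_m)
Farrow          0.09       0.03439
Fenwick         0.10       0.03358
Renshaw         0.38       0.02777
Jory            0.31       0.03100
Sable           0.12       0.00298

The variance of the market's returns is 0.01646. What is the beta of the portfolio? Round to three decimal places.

β_Farrow = 0.03439 / 0.01646 = 2.0893
β_Fenwick = 0.03358 / 0.01646 = 2.0401
β_Renshaw = 0.02777 / 0.01646 = 1.6871
β_Jory = 0.03100 / 0.01646 = 1.8834
β_Sable = 0.00298 / 0.01646 = 0.1810
β_P = Σ w_i β_i = 0.09×2.0893 + 0.10×2.0401 + 0.38×1.6871 + 0.31×1.8834 + 0.12×0.1810 = 1.6387

1.639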